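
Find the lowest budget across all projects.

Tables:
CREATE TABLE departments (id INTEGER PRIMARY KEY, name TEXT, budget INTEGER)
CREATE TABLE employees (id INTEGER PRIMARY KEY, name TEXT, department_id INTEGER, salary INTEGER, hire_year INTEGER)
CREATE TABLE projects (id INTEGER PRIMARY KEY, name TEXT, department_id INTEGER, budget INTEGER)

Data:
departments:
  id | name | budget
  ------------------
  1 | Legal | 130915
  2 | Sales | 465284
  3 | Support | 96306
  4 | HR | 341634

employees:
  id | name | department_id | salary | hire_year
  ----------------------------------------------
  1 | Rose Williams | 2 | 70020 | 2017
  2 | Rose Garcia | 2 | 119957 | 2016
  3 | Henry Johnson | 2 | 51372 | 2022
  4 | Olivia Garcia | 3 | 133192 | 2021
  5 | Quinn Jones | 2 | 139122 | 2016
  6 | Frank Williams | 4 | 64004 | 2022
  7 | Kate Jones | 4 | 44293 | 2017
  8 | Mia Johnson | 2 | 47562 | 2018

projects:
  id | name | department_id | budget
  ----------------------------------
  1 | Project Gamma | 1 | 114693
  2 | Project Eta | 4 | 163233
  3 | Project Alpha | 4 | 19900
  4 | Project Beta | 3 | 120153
SELECT MIN(budget) FROM projects

Execution result:
19900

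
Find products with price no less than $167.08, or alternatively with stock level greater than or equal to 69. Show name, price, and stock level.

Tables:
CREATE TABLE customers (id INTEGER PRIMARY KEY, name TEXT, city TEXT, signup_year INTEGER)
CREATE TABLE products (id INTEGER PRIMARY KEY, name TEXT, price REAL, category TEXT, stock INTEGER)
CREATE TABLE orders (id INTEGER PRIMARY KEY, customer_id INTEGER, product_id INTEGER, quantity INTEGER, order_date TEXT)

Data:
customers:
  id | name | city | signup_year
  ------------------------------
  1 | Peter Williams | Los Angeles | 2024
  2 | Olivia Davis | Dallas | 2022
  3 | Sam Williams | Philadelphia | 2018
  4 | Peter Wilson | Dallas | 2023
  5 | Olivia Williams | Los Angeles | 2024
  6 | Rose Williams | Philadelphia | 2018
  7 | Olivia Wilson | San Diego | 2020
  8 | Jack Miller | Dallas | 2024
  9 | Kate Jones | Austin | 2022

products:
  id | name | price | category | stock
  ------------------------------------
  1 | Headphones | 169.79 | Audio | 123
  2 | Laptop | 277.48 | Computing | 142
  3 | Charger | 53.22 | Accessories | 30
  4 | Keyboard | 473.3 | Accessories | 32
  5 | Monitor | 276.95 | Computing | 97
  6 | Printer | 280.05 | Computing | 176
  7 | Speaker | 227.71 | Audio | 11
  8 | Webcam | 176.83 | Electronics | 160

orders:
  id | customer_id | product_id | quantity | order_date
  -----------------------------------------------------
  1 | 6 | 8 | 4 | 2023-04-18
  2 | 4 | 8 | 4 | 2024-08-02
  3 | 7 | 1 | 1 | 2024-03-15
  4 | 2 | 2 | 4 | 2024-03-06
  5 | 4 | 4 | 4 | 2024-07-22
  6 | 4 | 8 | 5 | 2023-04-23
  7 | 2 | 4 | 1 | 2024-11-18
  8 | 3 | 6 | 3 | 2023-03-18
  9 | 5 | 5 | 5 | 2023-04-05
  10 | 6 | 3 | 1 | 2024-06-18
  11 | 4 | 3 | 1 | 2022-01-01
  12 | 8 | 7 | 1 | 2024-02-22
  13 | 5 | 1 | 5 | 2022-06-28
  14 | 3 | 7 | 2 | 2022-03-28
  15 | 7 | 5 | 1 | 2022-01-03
SELECT name, price, stock FROM products WHERE price >= 167.08 OR stock >= 69

Execution result:
name | price | stock
Headphones | 169.79 | 123
Laptop | 277.48 | 142
Keyboard | 473.30 | 32
Monitor | 276.95 | 97
Printer | 280.05 | 176
Speaker | 227.71 | 11
Webcam | 176.83 | 160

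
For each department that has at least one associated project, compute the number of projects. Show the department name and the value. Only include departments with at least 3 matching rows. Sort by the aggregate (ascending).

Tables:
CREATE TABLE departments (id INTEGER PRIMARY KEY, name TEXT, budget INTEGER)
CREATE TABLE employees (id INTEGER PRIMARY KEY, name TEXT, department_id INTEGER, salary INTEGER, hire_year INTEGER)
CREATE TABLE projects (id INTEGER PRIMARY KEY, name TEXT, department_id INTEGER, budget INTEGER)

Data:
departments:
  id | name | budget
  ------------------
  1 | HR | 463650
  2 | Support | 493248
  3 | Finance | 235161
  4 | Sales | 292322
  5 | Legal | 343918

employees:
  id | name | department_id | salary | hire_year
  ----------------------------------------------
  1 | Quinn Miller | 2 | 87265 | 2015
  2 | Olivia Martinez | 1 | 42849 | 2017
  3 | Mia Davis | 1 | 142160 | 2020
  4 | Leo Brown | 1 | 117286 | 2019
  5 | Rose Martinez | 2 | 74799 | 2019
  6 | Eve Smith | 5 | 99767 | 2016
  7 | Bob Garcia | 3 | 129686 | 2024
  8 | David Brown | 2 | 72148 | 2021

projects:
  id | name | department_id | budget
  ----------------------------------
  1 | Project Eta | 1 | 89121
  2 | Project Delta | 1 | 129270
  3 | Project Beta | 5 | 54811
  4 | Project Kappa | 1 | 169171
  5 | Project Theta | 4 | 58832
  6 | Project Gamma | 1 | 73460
SELECT p.name, COUNT(*) AS n FROM projects c JOIN departments p ON c.department_id = p.id GROUP BY p.id, p.name HAVING COUNT(*) >= 3 ORDER BY n ASC

Execution result:
name | n
HR | 4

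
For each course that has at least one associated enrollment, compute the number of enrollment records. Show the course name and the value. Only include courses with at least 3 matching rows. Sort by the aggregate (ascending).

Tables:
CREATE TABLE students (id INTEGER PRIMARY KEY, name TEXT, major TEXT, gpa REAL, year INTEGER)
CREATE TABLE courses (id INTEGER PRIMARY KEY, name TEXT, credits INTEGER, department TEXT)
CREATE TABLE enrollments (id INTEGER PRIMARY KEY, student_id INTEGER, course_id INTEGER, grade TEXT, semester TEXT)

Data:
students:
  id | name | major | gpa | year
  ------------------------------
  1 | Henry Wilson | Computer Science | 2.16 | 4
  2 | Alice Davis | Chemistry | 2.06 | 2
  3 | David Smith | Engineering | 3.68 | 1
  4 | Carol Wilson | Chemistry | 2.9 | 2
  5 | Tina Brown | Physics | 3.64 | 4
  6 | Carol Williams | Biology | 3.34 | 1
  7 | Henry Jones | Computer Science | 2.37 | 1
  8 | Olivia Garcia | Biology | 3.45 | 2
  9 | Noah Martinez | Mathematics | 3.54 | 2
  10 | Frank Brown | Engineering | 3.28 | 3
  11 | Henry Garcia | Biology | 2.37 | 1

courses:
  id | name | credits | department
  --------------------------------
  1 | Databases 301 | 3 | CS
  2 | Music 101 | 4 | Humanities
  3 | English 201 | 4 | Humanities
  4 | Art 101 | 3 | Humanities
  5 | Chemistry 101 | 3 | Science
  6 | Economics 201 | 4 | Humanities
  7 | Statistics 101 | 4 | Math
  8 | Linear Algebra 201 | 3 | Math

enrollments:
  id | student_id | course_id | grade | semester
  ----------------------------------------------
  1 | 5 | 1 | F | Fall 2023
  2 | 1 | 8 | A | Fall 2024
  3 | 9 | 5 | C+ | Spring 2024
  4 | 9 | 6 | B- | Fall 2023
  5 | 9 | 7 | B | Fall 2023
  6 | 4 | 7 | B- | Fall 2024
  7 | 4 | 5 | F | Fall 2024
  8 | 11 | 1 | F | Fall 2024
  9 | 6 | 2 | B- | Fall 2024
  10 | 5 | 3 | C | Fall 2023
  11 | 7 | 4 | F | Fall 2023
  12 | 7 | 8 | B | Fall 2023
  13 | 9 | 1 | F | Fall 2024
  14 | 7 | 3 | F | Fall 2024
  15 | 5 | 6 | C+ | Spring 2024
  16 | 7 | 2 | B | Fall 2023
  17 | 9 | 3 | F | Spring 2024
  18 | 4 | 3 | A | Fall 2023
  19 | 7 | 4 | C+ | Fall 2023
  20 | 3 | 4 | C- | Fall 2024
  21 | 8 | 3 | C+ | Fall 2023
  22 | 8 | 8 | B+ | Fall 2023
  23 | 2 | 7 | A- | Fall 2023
SELECT p.name, COUNT(*) AS n FROM enrollments c JOIN courses p ON c.course_id = p.id GROUP BY p.id, p.name HAVING COUNT(*) >= 3 ORDER BY n ASC

Execution result:
name | n
Databases 301 | 3
Art 101 | 3
Statistics 101 | 3
Linear Algebra 201 | 3
English 201 | 5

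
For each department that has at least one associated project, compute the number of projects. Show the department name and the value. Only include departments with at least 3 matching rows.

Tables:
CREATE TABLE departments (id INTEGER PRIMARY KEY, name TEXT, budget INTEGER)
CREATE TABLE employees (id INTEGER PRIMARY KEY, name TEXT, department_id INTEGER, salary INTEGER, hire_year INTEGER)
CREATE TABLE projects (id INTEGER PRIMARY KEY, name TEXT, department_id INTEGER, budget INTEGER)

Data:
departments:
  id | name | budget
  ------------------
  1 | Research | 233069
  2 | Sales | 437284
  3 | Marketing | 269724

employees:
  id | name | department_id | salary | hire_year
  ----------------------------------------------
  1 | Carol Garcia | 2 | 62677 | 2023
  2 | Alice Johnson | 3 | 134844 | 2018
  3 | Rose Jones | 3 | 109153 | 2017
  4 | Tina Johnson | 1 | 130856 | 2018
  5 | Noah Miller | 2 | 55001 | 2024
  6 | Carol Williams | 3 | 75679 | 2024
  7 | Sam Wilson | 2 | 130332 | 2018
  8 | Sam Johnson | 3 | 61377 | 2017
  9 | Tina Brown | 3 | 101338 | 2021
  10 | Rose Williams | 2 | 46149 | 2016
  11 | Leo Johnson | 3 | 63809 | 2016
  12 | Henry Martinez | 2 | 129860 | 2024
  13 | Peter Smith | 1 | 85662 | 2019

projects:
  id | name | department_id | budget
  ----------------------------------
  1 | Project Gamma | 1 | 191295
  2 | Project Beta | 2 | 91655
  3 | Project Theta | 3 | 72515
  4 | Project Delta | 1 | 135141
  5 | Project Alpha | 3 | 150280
SELECT p.name, COUNT(*) AS n FROM projects c JOIN departments p ON c.department_id = p.id GROUP BY p.id, p.name HAVING COUNT(*) >= 3

Execution result:
(no rows)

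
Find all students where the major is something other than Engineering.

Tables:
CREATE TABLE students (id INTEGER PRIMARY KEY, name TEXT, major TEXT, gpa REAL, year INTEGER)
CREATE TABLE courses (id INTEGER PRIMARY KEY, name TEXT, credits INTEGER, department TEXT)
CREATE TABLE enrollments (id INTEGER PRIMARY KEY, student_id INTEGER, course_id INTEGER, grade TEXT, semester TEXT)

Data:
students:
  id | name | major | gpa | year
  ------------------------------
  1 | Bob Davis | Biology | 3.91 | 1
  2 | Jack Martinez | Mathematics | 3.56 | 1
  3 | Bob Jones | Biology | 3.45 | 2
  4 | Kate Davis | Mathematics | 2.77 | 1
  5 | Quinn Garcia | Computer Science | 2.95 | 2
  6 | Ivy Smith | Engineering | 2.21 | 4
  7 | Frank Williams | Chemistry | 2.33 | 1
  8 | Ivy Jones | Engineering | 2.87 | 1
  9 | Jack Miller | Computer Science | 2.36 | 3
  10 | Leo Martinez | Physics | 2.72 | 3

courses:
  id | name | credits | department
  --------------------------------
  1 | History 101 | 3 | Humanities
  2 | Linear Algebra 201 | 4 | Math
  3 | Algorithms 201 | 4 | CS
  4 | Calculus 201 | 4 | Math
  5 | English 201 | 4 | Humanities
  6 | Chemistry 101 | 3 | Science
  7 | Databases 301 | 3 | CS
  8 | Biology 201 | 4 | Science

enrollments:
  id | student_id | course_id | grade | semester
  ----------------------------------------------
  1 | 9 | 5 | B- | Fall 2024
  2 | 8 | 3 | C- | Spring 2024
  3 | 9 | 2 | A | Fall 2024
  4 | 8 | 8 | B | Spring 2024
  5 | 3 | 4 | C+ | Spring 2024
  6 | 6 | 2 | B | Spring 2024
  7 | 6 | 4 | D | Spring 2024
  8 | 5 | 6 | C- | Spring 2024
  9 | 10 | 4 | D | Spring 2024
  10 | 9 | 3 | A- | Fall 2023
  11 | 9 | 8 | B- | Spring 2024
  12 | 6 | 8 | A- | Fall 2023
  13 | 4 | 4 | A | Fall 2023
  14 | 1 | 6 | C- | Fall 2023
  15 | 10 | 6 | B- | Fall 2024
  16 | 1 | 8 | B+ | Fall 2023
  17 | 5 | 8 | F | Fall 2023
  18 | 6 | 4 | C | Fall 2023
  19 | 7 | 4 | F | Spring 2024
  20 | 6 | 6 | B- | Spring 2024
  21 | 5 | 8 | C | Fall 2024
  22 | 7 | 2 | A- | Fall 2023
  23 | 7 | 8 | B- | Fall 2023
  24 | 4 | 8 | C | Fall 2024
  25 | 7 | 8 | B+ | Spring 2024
SELECT name, major FROM students WHERE major <> 'Engineering'

Execution result:
name | major
Bob Davis | Biology
Jack Martinez | Mathematics
Bob Jones | Biology
Kate Davis | Mathematics
Quinn Garcia | Computer Science
Frank Williams | Chemistry
Jack Miller | Computer Science
Leo Martinez | Physics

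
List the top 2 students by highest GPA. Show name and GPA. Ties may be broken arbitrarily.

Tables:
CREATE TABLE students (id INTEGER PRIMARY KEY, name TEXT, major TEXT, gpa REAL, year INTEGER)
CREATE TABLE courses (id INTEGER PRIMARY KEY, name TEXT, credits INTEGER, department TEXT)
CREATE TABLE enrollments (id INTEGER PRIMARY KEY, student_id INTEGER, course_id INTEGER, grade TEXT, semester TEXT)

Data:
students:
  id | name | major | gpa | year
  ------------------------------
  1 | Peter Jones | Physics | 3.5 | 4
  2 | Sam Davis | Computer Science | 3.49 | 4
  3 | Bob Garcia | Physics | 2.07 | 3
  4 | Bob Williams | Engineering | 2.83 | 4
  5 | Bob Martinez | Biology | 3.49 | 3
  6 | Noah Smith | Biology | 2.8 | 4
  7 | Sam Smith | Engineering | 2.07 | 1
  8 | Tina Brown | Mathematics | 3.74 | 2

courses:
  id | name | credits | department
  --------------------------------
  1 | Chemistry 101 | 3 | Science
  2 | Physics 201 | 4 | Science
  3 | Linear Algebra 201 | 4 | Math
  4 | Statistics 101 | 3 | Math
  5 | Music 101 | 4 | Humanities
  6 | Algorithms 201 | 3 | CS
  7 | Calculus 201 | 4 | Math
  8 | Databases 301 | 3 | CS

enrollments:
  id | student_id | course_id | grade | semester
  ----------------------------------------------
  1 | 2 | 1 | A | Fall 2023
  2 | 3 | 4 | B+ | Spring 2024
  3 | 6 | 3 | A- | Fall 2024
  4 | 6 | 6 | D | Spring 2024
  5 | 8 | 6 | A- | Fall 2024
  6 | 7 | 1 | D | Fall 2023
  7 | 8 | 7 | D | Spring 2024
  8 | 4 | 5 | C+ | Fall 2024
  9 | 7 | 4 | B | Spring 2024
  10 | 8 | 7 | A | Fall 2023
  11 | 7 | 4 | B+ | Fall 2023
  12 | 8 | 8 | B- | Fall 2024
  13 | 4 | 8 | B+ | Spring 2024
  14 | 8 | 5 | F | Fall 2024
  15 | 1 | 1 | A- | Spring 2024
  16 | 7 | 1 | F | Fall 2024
SELECT name, gpa FROM students ORDER BY gpa DESC LIMIT 2

Execution result:
name | gpa
Tina Brown | 3.74
Peter Jones | 3.50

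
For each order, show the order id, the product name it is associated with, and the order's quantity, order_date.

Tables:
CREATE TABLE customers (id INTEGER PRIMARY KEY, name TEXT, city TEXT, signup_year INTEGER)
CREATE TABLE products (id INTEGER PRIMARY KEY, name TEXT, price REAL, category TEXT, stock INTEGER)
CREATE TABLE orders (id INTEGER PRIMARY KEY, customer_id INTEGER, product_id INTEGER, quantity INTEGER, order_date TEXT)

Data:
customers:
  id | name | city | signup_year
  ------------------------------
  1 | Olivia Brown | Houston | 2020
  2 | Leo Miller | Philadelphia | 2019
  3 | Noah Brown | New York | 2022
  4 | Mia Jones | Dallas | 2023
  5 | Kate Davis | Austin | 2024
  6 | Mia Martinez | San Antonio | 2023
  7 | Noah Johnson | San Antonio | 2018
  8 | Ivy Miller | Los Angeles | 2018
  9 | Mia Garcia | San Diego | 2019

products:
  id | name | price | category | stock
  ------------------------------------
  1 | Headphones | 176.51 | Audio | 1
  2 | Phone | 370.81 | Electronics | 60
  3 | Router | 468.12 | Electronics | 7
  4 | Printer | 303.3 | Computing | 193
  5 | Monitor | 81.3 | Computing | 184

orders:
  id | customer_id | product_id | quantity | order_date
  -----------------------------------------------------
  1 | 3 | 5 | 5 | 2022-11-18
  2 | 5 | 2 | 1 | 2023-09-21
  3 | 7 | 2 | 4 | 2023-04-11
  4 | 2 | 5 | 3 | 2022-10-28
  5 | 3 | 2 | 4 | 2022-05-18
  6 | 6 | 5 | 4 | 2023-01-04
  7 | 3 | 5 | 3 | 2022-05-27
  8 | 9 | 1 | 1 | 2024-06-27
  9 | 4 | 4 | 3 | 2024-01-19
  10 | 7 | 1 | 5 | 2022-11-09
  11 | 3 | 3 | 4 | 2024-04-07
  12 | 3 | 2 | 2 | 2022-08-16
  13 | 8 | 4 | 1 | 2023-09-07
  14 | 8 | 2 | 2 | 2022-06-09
SELECT c.id, p.name AS product, c.quantity, c.order_date FROM orders c JOIN products p ON c.product_id = p.id

Execution result:
id | product | quantity | order_date
1 | Monitor | 5 | 2022-11-18
2 | Phone | 1 | 2023-09-21
3 | Phone | 4 | 2023-04-11
4 | Monitor | 3 | 2022-10-28
5 | Phone | 4 | 2022-05-18
6 | Monitor | 4 | 2023-01-04
7 | Monitor | 3 | 2022-05-27
8 | Headphones | 1 | 2024-06-27
9 | Printer | 3 | 2024-01-19
10 | Headphones | 5 | 2022-11-09
11 | Router | 4 | 2024-04-07
12 | Phone | 2 | 2022-08-16
13 | Printer | 1 | 2023-09-07
14 | Phone | 2 | 2022-06-09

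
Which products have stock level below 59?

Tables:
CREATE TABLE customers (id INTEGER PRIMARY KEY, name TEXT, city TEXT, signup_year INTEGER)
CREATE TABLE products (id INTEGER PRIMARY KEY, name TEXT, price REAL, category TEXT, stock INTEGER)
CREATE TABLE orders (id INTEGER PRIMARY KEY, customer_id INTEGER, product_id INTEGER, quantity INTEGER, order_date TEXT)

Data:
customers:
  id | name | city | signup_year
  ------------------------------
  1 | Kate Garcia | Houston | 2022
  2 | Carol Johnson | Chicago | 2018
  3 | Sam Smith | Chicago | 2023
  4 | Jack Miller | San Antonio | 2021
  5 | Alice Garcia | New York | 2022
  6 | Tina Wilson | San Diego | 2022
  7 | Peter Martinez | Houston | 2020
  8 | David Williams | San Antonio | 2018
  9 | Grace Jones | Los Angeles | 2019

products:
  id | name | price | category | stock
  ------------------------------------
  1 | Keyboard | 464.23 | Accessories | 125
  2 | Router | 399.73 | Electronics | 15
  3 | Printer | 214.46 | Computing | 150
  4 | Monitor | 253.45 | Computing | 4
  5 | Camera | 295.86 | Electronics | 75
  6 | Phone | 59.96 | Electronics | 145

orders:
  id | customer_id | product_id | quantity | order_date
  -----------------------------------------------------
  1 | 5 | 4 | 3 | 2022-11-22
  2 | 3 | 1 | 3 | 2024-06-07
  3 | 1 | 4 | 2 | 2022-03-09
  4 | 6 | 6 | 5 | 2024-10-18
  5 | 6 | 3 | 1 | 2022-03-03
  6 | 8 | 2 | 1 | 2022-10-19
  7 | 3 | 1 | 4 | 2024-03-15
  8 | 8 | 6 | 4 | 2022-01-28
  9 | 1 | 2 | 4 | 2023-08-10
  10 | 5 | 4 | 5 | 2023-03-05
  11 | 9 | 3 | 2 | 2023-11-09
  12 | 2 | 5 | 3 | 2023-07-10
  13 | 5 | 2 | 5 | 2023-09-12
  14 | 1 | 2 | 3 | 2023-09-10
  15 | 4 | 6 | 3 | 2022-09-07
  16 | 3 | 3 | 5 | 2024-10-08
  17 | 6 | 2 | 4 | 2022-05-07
SELECT name, stock FROM products WHERE stock < 59

Execution result:
name | stock
Router | 15
Monitor | 4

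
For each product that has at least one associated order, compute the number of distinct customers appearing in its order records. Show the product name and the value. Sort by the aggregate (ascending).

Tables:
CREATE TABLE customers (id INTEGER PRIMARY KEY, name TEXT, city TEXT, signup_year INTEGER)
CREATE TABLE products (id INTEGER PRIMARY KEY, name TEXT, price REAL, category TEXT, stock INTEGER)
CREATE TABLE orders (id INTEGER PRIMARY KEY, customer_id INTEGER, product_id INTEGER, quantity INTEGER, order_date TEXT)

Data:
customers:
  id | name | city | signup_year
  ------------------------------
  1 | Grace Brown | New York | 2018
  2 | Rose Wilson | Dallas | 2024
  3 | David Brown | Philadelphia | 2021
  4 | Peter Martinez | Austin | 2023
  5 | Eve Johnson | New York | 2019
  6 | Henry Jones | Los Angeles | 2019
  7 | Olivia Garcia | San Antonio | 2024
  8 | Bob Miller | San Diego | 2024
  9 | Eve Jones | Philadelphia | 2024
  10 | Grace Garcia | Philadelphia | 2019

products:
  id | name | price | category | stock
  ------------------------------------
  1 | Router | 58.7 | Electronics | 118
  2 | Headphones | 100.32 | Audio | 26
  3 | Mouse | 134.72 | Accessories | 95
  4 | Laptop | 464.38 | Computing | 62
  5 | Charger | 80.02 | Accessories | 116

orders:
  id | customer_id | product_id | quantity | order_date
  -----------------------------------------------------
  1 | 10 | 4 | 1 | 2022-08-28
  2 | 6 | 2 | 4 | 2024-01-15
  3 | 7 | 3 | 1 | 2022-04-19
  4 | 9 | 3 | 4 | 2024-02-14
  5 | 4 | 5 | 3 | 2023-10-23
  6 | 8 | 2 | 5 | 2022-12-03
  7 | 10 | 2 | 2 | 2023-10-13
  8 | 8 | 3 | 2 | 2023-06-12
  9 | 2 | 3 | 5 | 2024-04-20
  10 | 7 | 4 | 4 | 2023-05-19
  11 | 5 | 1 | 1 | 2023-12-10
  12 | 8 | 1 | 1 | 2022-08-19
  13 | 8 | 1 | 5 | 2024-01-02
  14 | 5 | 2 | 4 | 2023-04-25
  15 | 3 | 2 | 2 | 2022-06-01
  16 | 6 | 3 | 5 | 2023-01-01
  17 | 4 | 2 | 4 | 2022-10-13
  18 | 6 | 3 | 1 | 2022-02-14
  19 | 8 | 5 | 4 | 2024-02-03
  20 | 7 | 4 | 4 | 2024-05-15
SELECT p.name, COUNT(DISTINCT c.customer_id) AS distinct_customer_count FROM orders c JOIN products p ON c.product_id = p.id GROUP BY p.id, p.name ORDER BY distinct_customer_count ASC

Execution result:
name | distinct_customer_count
Router | 2
Laptop | 2
Charger | 2
Mouse | 5
Headphones | 6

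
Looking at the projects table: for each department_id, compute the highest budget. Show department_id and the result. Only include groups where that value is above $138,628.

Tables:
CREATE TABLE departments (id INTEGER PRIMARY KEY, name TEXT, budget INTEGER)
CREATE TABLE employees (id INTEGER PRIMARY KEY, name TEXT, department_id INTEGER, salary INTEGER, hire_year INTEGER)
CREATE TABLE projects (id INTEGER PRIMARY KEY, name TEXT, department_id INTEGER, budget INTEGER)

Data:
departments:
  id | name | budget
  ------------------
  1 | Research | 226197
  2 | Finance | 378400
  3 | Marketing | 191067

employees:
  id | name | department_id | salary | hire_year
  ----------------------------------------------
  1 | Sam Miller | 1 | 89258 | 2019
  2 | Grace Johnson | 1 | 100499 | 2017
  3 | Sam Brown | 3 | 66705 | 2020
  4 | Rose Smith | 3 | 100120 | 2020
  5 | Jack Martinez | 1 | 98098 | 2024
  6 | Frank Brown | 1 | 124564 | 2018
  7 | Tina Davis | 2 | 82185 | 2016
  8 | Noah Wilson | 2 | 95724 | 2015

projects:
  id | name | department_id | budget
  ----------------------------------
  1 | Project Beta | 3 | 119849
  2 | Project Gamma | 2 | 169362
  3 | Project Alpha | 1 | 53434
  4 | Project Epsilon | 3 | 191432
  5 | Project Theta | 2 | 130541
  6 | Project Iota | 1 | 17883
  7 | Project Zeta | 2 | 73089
SELECT department_id, MAX(budget) AS max_budget FROM projects GROUP BY department_id HAVING MAX(budget) > 138628

Execution result:
department_id | max_budget
2 | 169362
3 | 191432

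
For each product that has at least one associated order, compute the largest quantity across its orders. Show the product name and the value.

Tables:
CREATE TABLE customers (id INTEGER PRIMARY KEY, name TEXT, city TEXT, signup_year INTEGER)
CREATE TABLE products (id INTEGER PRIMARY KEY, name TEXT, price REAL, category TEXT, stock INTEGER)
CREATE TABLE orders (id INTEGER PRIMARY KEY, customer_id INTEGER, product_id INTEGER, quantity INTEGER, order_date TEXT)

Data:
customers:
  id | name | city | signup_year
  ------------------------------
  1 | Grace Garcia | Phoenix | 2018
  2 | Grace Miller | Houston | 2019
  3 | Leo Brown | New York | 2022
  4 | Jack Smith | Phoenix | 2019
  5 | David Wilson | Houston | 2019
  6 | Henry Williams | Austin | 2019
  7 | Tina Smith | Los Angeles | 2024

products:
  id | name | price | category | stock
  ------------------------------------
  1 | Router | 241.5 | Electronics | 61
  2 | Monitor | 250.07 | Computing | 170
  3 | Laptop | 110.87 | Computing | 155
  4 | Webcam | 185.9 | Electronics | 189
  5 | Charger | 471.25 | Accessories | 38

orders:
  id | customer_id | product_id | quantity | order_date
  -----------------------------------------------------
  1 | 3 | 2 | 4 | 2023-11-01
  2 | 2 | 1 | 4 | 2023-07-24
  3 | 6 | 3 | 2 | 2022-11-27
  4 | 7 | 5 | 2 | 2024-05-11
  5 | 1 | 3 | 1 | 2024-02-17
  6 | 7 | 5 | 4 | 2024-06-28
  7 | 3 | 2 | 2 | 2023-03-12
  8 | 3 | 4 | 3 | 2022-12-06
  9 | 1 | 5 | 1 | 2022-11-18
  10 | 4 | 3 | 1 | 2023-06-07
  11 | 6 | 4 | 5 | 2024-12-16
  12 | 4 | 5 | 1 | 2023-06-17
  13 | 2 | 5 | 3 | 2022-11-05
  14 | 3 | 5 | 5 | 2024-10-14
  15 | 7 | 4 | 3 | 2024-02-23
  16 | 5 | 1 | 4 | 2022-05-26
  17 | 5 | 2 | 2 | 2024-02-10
SELECT p.name, MAX(c.quantity) AS max_quantity FROM orders c JOIN products p ON c.product_id = p.id GROUP BY p.id, p.name

Execution result:
name | max_quantity
Router | 4
Monitor | 4
Laptop | 2
Webcam | 5
Charger | 5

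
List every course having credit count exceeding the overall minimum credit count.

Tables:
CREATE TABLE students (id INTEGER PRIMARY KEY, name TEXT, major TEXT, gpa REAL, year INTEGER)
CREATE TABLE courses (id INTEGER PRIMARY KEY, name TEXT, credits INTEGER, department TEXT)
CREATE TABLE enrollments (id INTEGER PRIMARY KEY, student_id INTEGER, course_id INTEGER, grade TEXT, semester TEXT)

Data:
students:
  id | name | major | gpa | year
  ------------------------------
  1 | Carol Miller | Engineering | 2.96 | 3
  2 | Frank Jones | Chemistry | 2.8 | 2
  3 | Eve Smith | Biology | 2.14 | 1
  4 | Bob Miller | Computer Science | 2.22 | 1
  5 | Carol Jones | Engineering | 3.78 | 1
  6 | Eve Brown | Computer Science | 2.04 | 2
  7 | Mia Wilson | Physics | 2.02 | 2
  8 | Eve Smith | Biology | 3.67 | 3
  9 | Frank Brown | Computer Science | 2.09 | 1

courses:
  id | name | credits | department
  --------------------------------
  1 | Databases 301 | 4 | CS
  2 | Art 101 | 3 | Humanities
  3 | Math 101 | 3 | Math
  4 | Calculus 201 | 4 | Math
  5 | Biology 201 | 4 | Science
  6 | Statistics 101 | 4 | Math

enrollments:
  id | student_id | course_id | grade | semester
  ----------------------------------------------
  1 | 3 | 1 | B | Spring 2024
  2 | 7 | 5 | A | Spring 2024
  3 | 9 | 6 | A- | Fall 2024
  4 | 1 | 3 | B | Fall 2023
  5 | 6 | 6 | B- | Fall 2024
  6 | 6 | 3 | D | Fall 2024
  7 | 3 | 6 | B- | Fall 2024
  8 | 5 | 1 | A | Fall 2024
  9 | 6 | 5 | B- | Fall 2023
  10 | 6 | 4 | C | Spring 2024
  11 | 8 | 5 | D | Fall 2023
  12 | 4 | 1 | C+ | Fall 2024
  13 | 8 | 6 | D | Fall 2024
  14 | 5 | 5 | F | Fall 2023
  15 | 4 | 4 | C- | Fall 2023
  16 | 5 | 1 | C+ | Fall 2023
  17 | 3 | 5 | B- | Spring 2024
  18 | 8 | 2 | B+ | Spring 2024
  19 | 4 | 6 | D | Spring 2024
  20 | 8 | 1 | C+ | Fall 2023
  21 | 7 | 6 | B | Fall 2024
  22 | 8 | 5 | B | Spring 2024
SELECT name, credits FROM courses WHERE credits > (SELECT MIN(credits) FROM courses)

Execution result:
name | credits
Databases 301 | 4
Calculus 201 | 4
Biology 201 | 4
Statistics 101 | 4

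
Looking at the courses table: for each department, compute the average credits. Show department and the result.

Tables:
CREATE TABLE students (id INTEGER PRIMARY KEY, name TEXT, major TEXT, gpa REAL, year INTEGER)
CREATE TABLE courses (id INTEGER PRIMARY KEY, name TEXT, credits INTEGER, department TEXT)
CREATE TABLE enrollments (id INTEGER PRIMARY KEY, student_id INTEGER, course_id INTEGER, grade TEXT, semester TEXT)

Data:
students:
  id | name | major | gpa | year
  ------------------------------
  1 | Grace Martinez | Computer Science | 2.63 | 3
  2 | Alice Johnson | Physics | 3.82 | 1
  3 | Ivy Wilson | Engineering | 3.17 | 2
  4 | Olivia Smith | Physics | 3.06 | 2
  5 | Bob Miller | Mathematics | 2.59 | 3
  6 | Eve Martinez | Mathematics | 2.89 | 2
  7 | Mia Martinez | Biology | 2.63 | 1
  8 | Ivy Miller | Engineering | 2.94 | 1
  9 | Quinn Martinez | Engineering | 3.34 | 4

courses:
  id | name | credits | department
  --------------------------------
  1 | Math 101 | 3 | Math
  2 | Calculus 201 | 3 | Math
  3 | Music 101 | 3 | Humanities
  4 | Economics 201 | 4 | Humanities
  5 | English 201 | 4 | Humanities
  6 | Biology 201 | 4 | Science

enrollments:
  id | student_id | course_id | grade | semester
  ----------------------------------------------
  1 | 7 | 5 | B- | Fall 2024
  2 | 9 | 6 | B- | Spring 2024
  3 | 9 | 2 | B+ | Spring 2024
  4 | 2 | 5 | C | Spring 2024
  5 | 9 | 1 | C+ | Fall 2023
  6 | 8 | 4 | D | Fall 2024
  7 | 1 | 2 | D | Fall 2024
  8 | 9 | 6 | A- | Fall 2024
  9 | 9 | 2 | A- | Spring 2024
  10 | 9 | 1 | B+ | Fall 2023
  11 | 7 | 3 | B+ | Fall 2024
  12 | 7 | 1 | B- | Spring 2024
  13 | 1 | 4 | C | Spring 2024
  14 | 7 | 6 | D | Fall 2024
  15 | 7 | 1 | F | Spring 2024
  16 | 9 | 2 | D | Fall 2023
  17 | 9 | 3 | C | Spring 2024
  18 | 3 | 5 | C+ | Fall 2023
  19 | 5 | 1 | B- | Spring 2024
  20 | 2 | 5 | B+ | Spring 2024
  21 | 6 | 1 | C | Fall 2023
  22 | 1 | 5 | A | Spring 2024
SELECT department, AVG(credits) AS avg_credits FROM courses GROUP BY department

Execution result:
department | avg_credits
Humanities | 3.67
Math | 3.00
Science | 4.00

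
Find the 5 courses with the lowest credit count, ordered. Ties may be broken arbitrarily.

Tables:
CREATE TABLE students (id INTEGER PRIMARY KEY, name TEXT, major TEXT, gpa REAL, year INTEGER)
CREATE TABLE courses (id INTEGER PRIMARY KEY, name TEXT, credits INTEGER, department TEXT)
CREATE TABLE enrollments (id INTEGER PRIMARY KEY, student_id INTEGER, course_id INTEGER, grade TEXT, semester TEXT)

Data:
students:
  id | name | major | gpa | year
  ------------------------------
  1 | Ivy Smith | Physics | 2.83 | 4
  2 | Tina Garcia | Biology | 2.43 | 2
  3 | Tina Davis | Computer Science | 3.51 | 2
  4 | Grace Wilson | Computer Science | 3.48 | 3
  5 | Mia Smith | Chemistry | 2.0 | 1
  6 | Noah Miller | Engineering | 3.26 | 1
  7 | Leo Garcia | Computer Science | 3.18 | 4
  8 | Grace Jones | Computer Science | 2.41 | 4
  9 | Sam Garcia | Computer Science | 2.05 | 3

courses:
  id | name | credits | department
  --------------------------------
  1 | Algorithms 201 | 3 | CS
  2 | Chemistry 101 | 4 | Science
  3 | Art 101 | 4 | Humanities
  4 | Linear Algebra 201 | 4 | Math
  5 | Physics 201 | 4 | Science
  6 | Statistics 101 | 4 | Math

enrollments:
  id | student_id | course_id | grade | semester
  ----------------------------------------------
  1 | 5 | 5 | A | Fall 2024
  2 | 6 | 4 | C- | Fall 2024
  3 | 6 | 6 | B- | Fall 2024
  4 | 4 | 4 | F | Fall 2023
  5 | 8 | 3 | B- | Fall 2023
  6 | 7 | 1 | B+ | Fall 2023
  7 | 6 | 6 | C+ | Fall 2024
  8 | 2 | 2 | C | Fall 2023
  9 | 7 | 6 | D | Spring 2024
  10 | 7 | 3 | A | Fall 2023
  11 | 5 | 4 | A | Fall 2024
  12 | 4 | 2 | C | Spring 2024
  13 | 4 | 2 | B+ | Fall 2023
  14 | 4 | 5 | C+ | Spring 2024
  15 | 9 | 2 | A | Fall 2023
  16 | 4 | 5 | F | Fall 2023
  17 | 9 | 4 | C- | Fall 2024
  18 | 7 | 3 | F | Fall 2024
SELECT name, credits FROM courses ORDER BY credits ASC LIMIT 5

Execution result:
name | credits
Algorithms 201 | 3
Chemistry 101 | 4
Art 101 | 4
Linear Algebra 201 | 4
Physics 201 | 4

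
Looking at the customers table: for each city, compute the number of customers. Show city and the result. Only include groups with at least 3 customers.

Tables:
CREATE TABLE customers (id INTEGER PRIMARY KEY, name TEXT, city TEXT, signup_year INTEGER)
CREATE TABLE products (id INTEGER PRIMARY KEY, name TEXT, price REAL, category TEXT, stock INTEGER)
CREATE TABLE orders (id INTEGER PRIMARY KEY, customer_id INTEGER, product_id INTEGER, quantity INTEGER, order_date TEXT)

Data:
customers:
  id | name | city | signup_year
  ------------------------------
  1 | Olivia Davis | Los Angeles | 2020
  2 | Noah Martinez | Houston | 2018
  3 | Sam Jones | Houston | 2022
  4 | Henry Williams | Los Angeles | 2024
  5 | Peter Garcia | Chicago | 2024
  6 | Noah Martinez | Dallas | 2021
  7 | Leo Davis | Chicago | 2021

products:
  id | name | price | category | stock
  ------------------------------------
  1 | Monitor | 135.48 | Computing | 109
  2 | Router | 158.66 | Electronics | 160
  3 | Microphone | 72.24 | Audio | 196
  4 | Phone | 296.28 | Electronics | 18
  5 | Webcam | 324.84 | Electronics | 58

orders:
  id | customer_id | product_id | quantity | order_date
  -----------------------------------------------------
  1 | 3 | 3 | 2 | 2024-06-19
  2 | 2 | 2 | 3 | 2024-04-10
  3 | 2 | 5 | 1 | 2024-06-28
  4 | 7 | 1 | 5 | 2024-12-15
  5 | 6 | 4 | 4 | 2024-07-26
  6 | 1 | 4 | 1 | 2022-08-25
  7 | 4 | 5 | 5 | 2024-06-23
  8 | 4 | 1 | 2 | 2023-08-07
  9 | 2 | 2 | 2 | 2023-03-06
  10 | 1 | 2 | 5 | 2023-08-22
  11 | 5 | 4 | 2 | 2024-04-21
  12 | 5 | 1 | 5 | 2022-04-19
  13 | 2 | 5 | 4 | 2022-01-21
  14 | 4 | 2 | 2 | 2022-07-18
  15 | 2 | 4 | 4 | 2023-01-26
SELECT city, COUNT(*) AS n FROM customers GROUP BY city HAVING COUNT(*) >= 3

Execution result:
(no rows)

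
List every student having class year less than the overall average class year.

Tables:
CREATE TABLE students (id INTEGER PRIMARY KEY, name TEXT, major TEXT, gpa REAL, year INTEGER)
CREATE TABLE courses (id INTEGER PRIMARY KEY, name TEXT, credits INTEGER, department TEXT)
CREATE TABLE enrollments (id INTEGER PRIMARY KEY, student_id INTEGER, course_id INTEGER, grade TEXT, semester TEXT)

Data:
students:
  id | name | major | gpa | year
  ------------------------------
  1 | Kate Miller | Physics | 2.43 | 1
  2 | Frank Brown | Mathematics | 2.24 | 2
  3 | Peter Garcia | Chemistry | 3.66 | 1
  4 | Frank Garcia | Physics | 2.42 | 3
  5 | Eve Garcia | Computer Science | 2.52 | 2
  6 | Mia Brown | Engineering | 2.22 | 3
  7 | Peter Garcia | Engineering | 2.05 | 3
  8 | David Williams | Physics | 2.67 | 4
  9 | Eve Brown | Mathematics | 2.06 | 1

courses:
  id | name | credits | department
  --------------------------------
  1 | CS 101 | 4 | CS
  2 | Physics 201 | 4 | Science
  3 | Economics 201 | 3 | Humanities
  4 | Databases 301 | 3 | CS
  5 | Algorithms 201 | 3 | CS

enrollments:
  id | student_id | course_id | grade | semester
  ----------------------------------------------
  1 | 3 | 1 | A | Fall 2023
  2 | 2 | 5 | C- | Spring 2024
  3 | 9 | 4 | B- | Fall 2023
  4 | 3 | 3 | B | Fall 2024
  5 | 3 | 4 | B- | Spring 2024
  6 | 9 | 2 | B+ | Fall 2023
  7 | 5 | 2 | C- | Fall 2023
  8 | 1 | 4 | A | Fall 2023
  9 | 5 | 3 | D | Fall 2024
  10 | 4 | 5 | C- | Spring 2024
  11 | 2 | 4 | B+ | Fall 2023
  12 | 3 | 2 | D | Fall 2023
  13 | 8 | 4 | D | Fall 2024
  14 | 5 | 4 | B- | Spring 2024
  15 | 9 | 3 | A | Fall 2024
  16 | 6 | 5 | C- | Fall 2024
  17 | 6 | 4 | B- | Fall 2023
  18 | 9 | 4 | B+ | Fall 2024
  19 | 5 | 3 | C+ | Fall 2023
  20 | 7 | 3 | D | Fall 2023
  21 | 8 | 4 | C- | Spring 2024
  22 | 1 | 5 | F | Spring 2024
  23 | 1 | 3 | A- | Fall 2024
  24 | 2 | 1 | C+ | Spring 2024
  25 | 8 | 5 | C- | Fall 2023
SELECT name, year FROM students WHERE year < (SELECT AVG(year) FROM students)

Execution result:
name | year
Kate Miller | 1
Frank Brown | 2
Peter Garcia | 1
Eve Garcia | 2
Eve Brown | 1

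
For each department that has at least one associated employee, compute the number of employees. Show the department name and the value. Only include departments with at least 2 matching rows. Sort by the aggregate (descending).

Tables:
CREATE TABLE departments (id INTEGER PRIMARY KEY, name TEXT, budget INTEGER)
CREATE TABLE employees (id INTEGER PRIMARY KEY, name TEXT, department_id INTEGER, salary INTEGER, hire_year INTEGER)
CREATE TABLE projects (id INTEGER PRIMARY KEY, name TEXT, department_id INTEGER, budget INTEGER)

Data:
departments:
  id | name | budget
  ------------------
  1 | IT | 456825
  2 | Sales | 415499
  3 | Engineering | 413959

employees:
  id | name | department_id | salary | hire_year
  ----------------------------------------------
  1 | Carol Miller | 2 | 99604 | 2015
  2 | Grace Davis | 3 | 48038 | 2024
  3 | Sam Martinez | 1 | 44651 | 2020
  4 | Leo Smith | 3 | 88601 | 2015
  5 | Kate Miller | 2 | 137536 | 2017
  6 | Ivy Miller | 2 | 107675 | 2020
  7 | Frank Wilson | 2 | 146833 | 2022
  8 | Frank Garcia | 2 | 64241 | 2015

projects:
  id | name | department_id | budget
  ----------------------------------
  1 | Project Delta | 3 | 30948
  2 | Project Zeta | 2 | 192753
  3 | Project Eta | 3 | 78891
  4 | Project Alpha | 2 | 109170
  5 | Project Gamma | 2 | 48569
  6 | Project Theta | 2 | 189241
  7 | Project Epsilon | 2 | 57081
SELECT p.name, COUNT(*) AS n FROM employees c JOIN departments p ON c.department_id = p.id GROUP BY p.id, p.name HAVING COUNT(*) >= 2 ORDER BY n DESC

Execution result:
name | n
Sales | 5
Engineering | 2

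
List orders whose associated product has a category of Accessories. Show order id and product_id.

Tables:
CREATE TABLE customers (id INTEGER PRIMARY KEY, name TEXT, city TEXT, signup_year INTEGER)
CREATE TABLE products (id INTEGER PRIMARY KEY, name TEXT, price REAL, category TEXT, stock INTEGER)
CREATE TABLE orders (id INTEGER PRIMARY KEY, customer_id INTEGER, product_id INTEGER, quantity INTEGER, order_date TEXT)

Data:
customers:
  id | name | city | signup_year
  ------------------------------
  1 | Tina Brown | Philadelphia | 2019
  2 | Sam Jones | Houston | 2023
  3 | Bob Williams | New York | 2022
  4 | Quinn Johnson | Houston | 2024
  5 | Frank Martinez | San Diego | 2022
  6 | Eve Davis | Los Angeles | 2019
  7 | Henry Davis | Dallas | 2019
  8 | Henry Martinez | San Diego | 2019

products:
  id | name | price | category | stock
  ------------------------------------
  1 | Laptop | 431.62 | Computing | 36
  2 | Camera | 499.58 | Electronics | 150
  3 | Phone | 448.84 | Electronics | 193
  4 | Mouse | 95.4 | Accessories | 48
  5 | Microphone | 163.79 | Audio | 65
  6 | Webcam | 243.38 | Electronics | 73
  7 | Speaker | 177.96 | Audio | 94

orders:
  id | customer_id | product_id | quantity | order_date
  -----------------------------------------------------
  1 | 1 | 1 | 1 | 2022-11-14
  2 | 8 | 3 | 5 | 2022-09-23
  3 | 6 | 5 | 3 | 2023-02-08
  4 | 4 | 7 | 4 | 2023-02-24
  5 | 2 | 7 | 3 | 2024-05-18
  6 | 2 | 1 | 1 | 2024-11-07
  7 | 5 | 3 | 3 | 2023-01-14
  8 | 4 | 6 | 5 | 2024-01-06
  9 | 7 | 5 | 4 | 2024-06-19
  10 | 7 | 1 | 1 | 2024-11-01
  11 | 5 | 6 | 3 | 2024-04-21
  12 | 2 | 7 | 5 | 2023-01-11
SELECT id, product_id FROM orders WHERE product_id IN (SELECT id FROM products WHERE category = 'Accessories')

Execution result:
(no rows)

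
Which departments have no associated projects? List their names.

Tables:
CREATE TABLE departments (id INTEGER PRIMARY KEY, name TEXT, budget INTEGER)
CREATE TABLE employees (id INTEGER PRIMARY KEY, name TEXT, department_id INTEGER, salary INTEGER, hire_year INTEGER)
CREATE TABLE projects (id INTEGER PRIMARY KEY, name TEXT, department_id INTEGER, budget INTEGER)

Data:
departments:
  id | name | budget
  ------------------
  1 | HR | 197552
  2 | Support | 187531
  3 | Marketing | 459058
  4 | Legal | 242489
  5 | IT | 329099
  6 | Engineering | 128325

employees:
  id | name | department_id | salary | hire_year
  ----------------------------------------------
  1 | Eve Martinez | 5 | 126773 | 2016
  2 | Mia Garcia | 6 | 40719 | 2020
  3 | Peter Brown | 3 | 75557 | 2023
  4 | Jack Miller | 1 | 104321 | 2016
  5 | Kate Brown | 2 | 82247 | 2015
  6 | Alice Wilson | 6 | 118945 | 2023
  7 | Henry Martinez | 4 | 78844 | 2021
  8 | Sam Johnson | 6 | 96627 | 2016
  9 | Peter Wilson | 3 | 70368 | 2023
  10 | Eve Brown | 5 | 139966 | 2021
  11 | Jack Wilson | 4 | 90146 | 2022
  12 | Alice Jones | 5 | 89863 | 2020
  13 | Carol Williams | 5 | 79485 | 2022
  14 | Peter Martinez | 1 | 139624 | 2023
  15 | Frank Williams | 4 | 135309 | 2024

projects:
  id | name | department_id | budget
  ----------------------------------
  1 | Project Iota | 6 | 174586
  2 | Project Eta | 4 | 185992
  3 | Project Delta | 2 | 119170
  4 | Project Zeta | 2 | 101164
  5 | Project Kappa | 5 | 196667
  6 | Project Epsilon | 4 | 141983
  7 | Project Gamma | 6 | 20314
SELECT p.name FROM departments p LEFT JOIN projects c ON c.department_id = p.id WHERE c.id IS NULL

Execution result:
name
HR
Marketing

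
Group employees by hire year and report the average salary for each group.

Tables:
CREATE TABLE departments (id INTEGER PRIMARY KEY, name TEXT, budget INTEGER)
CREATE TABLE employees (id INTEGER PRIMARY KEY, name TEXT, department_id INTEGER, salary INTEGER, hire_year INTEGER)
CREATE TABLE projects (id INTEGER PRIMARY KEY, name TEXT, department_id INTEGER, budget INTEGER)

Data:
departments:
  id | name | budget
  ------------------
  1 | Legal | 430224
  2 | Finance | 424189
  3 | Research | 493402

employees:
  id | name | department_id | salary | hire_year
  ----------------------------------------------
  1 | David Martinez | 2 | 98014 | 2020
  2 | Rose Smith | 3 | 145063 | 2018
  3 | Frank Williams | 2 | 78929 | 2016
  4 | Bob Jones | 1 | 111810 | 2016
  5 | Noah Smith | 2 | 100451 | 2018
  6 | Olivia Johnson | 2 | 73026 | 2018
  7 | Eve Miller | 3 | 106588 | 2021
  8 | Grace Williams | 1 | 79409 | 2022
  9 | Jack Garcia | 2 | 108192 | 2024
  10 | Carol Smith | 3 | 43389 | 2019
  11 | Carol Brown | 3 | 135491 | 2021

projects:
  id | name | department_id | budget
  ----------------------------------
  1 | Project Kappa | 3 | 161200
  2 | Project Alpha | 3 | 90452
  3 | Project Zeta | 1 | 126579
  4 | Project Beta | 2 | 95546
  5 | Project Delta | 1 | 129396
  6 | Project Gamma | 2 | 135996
SELECT hire_year, AVG(salary) AS avg_salary FROM employees GROUP BY hire_year

Execution result:
hire_year | avg_salary
2016 | 95369.50
2018 | 106180.00
2019 | 43389.00
2020 | 98014.00
2021 | 121039.50
2022 | 79409.00
2024 | 108192.00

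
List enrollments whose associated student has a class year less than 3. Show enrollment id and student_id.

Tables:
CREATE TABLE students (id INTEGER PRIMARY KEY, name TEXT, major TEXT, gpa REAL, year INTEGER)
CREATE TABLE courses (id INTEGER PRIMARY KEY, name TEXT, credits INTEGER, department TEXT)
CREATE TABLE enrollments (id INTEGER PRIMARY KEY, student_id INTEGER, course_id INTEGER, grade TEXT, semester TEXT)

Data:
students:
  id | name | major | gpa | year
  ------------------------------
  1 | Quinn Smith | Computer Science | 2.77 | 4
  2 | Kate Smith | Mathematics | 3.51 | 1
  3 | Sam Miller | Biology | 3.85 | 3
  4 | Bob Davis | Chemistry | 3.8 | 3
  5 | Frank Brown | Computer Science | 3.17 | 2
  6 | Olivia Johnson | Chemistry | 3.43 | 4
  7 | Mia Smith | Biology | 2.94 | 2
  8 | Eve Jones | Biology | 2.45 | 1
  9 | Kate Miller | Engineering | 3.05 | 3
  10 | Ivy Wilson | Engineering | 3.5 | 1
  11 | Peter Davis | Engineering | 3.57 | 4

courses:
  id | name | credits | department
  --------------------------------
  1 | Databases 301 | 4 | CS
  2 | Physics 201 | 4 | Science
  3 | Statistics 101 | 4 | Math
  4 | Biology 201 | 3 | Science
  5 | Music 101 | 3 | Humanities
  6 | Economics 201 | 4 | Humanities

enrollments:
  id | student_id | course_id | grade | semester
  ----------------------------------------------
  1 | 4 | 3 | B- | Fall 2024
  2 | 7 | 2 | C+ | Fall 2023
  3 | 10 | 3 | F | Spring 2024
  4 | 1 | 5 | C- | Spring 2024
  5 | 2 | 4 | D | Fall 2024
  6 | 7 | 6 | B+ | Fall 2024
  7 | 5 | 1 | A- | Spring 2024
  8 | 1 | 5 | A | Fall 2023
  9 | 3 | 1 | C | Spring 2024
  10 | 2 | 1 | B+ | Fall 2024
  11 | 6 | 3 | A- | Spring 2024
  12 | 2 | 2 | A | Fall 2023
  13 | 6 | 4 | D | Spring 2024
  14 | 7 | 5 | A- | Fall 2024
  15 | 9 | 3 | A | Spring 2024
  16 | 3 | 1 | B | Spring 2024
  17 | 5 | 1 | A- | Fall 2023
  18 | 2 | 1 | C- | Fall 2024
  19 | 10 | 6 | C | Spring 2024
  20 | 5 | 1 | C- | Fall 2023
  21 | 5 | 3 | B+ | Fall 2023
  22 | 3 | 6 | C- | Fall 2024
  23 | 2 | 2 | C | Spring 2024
SELECT id, student_id FROM enrollments WHERE student_id IN (SELECT id FROM students WHERE year < 3)

Execution result:
id | student_id
2 | 7
3 | 10
5 | 2
6 | 7
7 | 5
10 | 2
12 | 2
14 | 7
17 | 5
18 | 2
19 | 10
20 | 5
21 | 5
23 | 2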